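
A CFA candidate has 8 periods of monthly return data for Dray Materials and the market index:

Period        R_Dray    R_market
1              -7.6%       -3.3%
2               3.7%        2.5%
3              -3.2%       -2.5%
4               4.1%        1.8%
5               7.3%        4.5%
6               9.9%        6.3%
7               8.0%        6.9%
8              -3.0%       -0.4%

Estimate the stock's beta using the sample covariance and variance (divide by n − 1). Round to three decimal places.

1.584

Mean R_i = (-7.6 + 3.7 − 3.2 + 4.1 + 7.3 + 9.9 + 8.0 − 3.0) / 8 = 2.4000%
Mean R_m = (-3.3 + 2.5 − 2.5 + 1.8 + 4.5 + 6.3 + 6.9 − 0.4) / 8 = 1.9750%
Σ(R_i − R̄_i)(R_m − R̄_m) = 163.4100  ⇒  Cov = 163.4100 / 7 = 23.3443
Σ(R_m − R̄_m)² = 103.1350  ⇒  Var(R_m) = 103.1350 / 7 = 14.7336
β = Cov / Var(R_m) = 23.3443 / 14.7336 = 1.5844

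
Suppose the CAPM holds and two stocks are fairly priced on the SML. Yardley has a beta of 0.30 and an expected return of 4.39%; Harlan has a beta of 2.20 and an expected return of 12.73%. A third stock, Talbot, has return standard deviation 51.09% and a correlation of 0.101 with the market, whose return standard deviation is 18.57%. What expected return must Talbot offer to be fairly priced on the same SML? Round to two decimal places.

MRP = (12.73% − 4.39%) / (2.20 − 0.30) = 4.3895%
R_f = 4.39% − 0.30 × 4.3895% = 3.0732%
β_Talbot = ρ·σ_i/σ_m = 0.101 × 51.09 / 18.57 = 0.2779
E(R_Talbot) = R_f + β × MRP = 3.0732% + 0.2779 × 4.3895% = 4.29%

4.29%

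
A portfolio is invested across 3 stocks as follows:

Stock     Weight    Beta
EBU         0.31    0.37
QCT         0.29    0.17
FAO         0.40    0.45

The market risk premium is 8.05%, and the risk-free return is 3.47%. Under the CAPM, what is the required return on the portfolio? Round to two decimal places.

β_P = Σ w_i β_i = 0.31×0.37 + 0.29×0.17 + 0.40×0.45 = 0.3440
E(R_P) = R_f + β_P × MRP = 3.47% + 0.3440 × 8.05% = 6.24%

6.24%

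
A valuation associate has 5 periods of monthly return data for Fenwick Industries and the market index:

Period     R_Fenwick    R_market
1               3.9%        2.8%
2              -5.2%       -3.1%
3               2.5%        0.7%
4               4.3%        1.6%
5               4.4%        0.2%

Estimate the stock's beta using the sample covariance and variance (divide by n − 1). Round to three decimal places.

Mean R_i = (3.9 − 5.2 + 2.5 + 4.3 + 4.4) / 5 = 1.9800%
Mean R_m = (2.8 − 3.1 + 0.7 + 1.6 + 0.2) / 5 = 0.4400%
Σ(R_i − R̄_i)(R_m − R̄_m) = 32.1940  ⇒  Cov = 32.1940 / 4 = 8.0485
Σ(R_m − R̄_m)² = 19.5720  ⇒  Var(R_m) = 19.5720 / 4 = 4.8930
β = Cov / Var(R_m) = 8.0485 / 4.8930 = 1.6449

1.645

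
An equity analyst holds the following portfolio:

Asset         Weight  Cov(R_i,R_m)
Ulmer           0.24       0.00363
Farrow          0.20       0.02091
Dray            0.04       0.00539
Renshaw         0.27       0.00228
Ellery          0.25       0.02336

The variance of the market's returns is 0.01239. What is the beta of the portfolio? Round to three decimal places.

0.946

β_Ulmer = 0.00363 / 0.01239 = 0.2930
β_Farrow = 0.02091 / 0.01239 = 1.6877
β_Dray = 0.00539 / 0.01239 = 0.4350
β_Renshaw = 0.00228 / 0.01239 = 0.1840
β_Ellery = 0.02336 / 0.01239 = 1.8854
β_P = Σ w_i β_i = 0.24×0.2930 + 0.20×1.6877 + 0.04×0.4350 + 0.27×0.1840 + 0.25×1.8854 = 0.9463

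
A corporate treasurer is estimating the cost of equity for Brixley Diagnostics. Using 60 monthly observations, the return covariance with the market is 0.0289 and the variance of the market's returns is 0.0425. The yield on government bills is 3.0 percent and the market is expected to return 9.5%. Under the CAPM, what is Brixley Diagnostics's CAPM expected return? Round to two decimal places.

β = Cov(R_i, R_m) / Var(R_m) = 0.0289 / 0.0425 = 0.6800
MRP = 9.5% − 3.0% = 6.50%
E(R) = R_f + β × MRP = 3.0% + 0.6800 × 6.5% = 7.42%

7.42%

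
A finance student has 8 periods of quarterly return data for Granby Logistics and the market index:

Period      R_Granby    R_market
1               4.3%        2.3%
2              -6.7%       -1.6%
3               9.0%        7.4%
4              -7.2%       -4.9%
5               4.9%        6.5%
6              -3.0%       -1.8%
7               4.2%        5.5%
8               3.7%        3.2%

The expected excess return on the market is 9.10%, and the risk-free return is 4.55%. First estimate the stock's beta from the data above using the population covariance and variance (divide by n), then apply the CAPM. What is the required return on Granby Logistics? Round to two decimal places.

Mean R_i = (4.3 − 6.7 + 9.0 − 7.2 + 4.9 − 3.0 + 4.2 + 3.7) / 8 = 1.1500%
Mean R_m = (2.3 − 1.6 + 7.4 − 4.9 + 6.5 − 1.8 + 5.5 + 3.2) / 8 = 2.0750%
Σ(R_i − R̄_i)(R_m − R̄_m) = 175.5900  ⇒  Cov = 175.5900 / 8 = 21.9488
Σ(R_m − R̄_m)² = 138.1550  ⇒  Var(R_m) = 138.1550 / 8 = 17.2694
β = Cov / Var(R_m) = 21.9488 / 17.2694 = 1.2710
E(R) = R_f + β × MRP = 4.55% + 1.2710 × 9.10% = 16.12%

16.12%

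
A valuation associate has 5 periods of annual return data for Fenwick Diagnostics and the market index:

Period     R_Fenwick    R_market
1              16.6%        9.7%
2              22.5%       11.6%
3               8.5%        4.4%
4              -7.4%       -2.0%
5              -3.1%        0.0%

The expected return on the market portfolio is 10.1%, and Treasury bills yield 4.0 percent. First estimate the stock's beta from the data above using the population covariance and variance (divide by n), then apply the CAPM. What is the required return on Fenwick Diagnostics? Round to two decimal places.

17.03%

Mean R_i = (16.6 + 22.5 + 8.5 − 7.4 − 3.1) / 5 = 7.4200%
Mean R_m = (9.7 + 11.6 + 4.4 − 2.0 + 0.0) / 5 = 4.7400%
Σ(R_i − R̄_i)(R_m − R̄_m) = 298.3660  ⇒  Cov = 298.3660 / 5 = 59.6732
Σ(R_m − R̄_m)² = 139.6720  ⇒  Var(R_m) = 139.6720 / 5 = 27.9344
β = Cov / Var(R_m) = 59.6732 / 27.9344 = 2.1362
MRP = 10.1% − 4.0% = 6.10%
E(R) = R_f + β × MRP = 4.0% + 2.1362 × 6.1% = 17.03%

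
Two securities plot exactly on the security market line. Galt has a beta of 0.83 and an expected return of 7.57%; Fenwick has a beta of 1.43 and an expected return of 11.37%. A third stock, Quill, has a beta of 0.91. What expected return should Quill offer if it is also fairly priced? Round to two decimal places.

8.08%

MRP (SML slope) = (11.37% − 7.57%) / (1.43 − 0.83) = 3.80% / 0.60 = 6.3333%
R_f (intercept) = 7.57% − 0.83 × 6.3333% = 2.3134%
E(R_Quill) = R_f + β × MRP = 2.3134% + 0.91 × 6.3333% = 8.08%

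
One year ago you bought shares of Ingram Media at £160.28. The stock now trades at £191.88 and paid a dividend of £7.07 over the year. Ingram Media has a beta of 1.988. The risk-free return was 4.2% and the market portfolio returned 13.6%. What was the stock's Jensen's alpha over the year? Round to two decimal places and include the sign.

+1.24%

Realised HPR = (P1 + D1 − P0) / P0 = (191.88 + 7.07 − 160.28) / 160.28 = 38.67 / 160.28 = 24.1265%
MRP = 13.6% − 4.2% = 9.40%
CAPM required = R_f + β·MRP = 4.2% + 1.988 × 9.4% = 22.8872%
α = realised − required = 24.1265% − 22.8872% = +1.24%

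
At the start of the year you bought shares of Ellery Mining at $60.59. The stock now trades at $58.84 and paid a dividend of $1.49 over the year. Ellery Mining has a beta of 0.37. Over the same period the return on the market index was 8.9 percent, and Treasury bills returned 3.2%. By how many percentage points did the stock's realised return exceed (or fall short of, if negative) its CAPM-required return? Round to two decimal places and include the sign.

-5.74%

Realised HPR = (P1 + D1 − P0) / P0 = (58.84 + 1.49 − 60.59) / 60.59 = -0.26 / 60.59 = -0.4291%
MRP = 8.9% − 3.2% = 5.70%
CAPM required = R_f + β·MRP = 3.2% + 0.37 × 5.7% = 5.3090%
α = realised − required = -0.4291% − 5.3090% = -5.74%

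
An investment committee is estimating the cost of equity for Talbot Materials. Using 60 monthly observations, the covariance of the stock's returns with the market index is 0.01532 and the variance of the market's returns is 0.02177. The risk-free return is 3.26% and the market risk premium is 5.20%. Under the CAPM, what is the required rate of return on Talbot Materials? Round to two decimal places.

β = Cov(R_i, R_m) / Var(R_m) = 0.01532 / 0.02177 = 0.7037
E(R) = R_f + β × MRP = 3.26% + 0.7037 × 5.20% = 6.92%

6.92%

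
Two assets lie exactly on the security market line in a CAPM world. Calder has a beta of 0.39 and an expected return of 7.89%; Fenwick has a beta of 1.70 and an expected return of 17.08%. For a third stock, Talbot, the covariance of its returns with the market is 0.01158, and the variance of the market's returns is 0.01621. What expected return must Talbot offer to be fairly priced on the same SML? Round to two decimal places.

10.17%

MRP = (17.08% − 7.89%) / (1.70 − 0.39) = 7.0153%
R_f = 7.89% − 0.39 × 7.0153% = 5.1540%
β_Talbot = Cov / Var(R_m) = 0.01158 / 0.01621 = 0.7144
E(R_Talbot) = R_f + β × MRP = 5.1540% + 0.7144 × 7.0153% = 10.17%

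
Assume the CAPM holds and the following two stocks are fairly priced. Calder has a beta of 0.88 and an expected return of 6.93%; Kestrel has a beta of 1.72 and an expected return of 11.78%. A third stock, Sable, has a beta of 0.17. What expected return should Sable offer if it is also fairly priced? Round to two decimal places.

MRP (SML slope) = (11.78% − 6.93%) / (1.72 − 0.88) = 4.85% / 0.84 = 5.7738%
R_f (intercept) = 6.93% − 0.88 × 5.7738% = 1.8491%
E(R_Sable) = R_f + β × MRP = 1.8491% + 0.17 × 5.7738% = 2.83%

2.83%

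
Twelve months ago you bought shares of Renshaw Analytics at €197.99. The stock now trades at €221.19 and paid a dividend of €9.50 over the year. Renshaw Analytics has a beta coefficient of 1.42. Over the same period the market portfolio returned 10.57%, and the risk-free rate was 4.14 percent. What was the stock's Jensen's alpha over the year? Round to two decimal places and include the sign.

Realised HPR = (P1 + D1 − P0) / P0 = (221.19 + 9.50 − 197.99) / 197.99 = 32.70 / 197.99 = 16.5160%
MRP = 10.57% − 4.14% = 6.43%
CAPM required = R_f + β·MRP = 4.14% + 1.42 × 6.43% = 13.2706%
α = realised − required = 16.5160% − 13.2706% = +3.25%

+3.25%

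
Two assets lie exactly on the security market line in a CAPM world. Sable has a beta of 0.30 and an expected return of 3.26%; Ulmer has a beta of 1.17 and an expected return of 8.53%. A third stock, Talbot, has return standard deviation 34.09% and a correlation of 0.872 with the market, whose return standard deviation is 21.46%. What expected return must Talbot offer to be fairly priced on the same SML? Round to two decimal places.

MRP = (8.53% − 3.26%) / (1.17 − 0.30) = 6.0575%
R_f = 3.26% − 0.30 × 6.0575% = 1.4428%
β_Talbot = ρ·σ_i/σ_m = 0.872 × 34.09 / 21.46 = 1.3852
E(R_Talbot) = R_f + β × MRP = 1.4428% + 1.3852 × 6.0575% = 9.83%

9.83%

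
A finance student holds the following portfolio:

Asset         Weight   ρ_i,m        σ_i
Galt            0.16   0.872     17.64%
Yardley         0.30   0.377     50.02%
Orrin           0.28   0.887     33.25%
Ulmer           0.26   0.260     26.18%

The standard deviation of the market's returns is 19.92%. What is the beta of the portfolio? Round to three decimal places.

0.911

β_Galt = 0.872 × 17.64% / 19.92% = 0.7722
β_Yardley = 0.377 × 50.02% / 19.92% = 0.9467
β_Orrin = 0.887 × 33.25% / 19.92% = 1.4806
β_Ulmer = 0.260 × 26.18% / 19.92% = 0.3417
β_P = Σ w_i β_i = 0.16×0.7722 + 0.30×0.9467 + 0.28×1.4806 + 0.26×0.3417 = 0.9110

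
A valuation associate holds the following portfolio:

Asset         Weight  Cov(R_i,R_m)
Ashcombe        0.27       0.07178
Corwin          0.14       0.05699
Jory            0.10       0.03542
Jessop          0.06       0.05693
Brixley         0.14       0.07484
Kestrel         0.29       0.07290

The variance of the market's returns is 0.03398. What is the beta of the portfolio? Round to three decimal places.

β_Ashcombe = 0.07178 / 0.03398 = 2.1124
β_Corwin = 0.05699 / 0.03398 = 1.6772
β_Jory = 0.03542 / 0.03398 = 1.0424
β_Jessop = 0.05693 / 0.03398 = 1.6754
β_Brixley = 0.07484 / 0.03398 = 2.2025
β_Kestrel = 0.07290 / 0.03398 = 2.1454
β_P = Σ w_i β_i = 0.27×2.1124 + 0.14×1.6772 + 0.10×1.0424 + 0.06×1.6754 + 0.14×2.2025 + 0.29×2.1454 = 1.9404

1.940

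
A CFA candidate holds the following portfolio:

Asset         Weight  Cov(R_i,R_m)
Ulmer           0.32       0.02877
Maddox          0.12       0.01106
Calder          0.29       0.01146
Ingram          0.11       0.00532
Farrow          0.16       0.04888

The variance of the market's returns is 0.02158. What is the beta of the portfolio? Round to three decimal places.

1.032

β_Ulmer = 0.02877 / 0.02158 = 1.3332
β_Maddox = 0.01106 / 0.02158 = 0.5125
β_Calder = 0.01146 / 0.02158 = 0.5310
β_Ingram = 0.00532 / 0.02158 = 0.2465
β_Farrow = 0.04888 / 0.02158 = 2.2651
β_P = Σ w_i β_i = 0.32×1.3332 + 0.12×0.5125 + 0.29×0.5310 + 0.11×0.2465 + 0.16×2.2651 = 1.0316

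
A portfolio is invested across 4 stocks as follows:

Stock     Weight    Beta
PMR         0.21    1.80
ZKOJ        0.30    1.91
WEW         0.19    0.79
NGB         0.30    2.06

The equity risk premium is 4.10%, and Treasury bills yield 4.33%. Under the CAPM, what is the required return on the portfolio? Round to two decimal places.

11.38%

β_P = Σ w_i β_i = 0.21×1.80 + 0.30×1.91 + 0.19×0.79 + 0.30×2.06 = 1.7191
E(R_P) = R_f + β_P × MRP = 4.33% + 1.7191 × 4.10% = 11.38%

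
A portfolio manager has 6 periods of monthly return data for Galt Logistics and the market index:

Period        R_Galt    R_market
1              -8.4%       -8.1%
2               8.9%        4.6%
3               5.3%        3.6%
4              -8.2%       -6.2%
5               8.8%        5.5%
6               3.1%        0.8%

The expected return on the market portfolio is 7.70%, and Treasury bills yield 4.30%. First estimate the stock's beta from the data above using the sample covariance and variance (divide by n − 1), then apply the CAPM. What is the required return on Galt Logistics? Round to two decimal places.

Mean R_i = (-8.4 + 8.9 + 5.3 − 8.2 + 8.8 + 3.1) / 6 = 1.5833%
Mean R_m = (-8.1 + 4.6 + 3.6 − 6.2 + 5.5 + 0.8) / 6 = 0.0333%
Σ(R_i − R̄_i)(R_m − R̄_m) = 229.4633  ⇒  Cov = 229.4633 / 5 = 45.8927
Σ(R_m − R̄_m)² = 169.0533  ⇒  Var(R_m) = 169.0533 / 5 = 33.8107
β = Cov / Var(R_m) = 45.8927 / 33.8107 = 1.3573
MRP = 7.70% − 4.30% = 3.40%
E(R) = R_f + β × MRP = 4.30% + 1.3573 × 3.40% = 8.91%

8.91%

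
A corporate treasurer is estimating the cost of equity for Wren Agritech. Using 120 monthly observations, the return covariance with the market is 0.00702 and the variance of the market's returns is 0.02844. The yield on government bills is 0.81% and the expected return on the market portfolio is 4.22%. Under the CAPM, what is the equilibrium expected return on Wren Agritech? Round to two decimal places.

β = Cov(R_i, R_m) / Var(R_m) = 0.00702 / 0.02844 = 0.2468
MRP = 4.22% − 0.81% = 3.41%
E(R) = R_f + β × MRP = 0.81% + 0.2468 × 3.41% = 1.65%

1.65%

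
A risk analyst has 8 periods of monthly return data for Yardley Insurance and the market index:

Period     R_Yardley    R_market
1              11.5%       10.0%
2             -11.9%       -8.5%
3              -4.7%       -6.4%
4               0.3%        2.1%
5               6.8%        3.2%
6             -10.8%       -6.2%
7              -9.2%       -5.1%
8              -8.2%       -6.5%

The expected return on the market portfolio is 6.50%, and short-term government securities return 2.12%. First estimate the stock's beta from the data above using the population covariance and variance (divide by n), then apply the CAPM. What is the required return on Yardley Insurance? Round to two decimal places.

7.71%

Mean R_i = (11.5 − 11.9 − 4.7 + 0.3 + 6.8 − 10.8 − 9.2 − 8.2) / 8 = -3.2750%
Mean R_m = (10.0 − 8.5 − 6.4 + 2.1 + 3.2 − 6.2 − 5.1 − 6.5) / 8 = -2.1750%
Σ(R_i − R̄_i)(R_m − R̄_m) = 378.8150  ⇒  Cov = 378.8150 / 8 = 47.3519
Σ(R_m − R̄_m)² = 296.7150  ⇒  Var(R_m) = 296.7150 / 8 = 37.0894
β = Cov / Var(R_m) = 47.3519 / 37.0894 = 1.2767
MRP = 6.50% − 2.12% = 4.38%
E(R) = R_f + β × MRP = 2.12% + 1.2767 × 4.38% = 7.71%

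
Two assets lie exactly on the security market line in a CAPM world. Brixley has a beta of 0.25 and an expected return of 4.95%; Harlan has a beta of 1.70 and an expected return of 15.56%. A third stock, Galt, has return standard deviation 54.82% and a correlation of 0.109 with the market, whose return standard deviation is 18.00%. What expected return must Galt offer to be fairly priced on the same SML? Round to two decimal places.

MRP = (15.56% − 4.95%) / (1.70 − 0.25) = 7.3172%
R_f = 4.95% − 0.25 × 7.3172% = 3.1207%
β_Galt = ρ·σ_i/σ_m = 0.109 × 54.82 / 18.00 = 0.3320
E(R_Galt) = R_f + β × MRP = 3.1207% + 0.3320 × 7.3172% = 5.55%

5.55%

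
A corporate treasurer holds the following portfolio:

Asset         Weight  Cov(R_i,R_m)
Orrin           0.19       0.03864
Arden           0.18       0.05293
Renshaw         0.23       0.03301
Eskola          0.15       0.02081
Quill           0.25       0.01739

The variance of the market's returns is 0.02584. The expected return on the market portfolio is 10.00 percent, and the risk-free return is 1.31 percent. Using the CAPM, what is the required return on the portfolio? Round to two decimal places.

12.05%

β_Orrin = 0.03864 / 0.02584 = 1.4954
β_Arden = 0.05293 / 0.02584 = 2.0484
β_Renshaw = 0.03301 / 0.02584 = 1.2775
β_Eskola = 0.02081 / 0.02584 = 0.8053
β_Quill = 0.01739 / 0.02584 = 0.6730
β_P = Σ w_i β_i = 0.19×1.4954 + 0.18×2.0484 + 0.23×1.2775 + 0.15×0.8053 + 0.25×0.6730 = 1.2357
MRP = 10.00% − 1.31% = 8.69%
E(R_P) = R_f + β_P × MRP = 1.31% + 1.2357 × 8.69% = 12.05%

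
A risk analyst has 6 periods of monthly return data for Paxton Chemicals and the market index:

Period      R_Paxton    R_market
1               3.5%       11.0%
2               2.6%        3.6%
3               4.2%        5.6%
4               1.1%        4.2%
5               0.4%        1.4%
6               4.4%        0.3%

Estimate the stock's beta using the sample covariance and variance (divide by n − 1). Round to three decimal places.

0.104

Mean R_i = (3.5 + 2.6 + 4.2 + 1.1 + 0.4 + 4.4) / 6 = 2.7000%
Mean R_m = (11.0 + 3.6 + 5.6 + 4.2 + 1.4 + 0.3) / 6 = 4.3500%
Σ(R_i − R̄_i)(R_m − R̄_m) = 7.4100  ⇒  Cov = 7.4100 / 5 = 1.4820
Σ(R_m − R̄_m)² = 71.4750  ⇒  Var(R_m) = 71.4750 / 5 = 14.2950
β = Cov / Var(R_m) = 1.4820 / 14.2950 = 0.1037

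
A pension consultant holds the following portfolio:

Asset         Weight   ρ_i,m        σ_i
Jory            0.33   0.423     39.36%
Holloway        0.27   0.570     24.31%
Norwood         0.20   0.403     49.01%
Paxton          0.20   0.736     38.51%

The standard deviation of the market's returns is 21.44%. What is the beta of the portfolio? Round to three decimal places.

0.879

β_Jory = 0.423 × 39.36% / 21.44% = 0.7766
β_Holloway = 0.570 × 24.31% / 21.44% = 0.6463
β_Norwood = 0.403 × 49.01% / 21.44% = 0.9212
β_Paxton = 0.736 × 38.51% / 21.44% = 1.3220
β_P = Σ w_i β_i = 0.33×0.7766 + 0.27×0.6463 + 0.20×0.9212 + 0.20×1.3220 = 0.8794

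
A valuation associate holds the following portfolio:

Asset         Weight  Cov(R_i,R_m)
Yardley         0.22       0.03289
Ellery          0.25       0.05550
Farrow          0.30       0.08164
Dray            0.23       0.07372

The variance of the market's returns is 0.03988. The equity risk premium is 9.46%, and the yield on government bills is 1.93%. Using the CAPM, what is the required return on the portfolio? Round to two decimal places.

16.77%

β_Yardley = 0.03289 / 0.03988 = 0.8247
β_Ellery = 0.05550 / 0.03988 = 1.3917
β_Farrow = 0.08164 / 0.03988 = 2.0471
β_Dray = 0.07372 / 0.03988 = 1.8485
β_P = Σ w_i β_i = 0.22×0.8247 + 0.25×1.3917 + 0.30×2.0471 + 0.23×1.8485 = 1.5686
E(R_P) = R_f + β_P × MRP = 1.93% + 1.5686 × 9.46% = 16.77%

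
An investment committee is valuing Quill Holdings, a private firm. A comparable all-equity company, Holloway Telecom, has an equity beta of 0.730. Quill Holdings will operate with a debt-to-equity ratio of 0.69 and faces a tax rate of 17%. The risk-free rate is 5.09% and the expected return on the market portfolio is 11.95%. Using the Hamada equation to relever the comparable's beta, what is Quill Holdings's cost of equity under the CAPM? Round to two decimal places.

12.97%

β_L = β_U × [1 + (1 − t)(D/E)] = 0.730 × [1 + (1 − 0.17) × 0.69]
    = 0.730 × [1 + 0.83 × 0.69] = 0.730 × 1.5727 = 1.1481
MRP = 11.95% − 5.09% = 6.86%
E(R) = R_f + β_L × MRP = 5.09% + 1.1481 × 6.86% = 12.97%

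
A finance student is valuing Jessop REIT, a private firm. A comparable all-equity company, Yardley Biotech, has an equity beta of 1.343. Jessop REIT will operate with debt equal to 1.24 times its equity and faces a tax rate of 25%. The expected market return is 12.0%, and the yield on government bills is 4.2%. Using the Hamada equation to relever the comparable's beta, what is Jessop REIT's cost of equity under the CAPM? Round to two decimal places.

24.42%

β_L = β_U × [1 + (1 − t)(D/E)] = 1.343 × [1 + (1 − 0.25) × 1.24]
    = 1.343 × [1 + 0.75 × 1.24] = 1.343 × 1.9300 = 2.5920
MRP = 12.0% − 4.2% = 7.80%
E(R) = R_f + β_L × MRP = 4.2% + 2.5920 × 7.8% = 24.42%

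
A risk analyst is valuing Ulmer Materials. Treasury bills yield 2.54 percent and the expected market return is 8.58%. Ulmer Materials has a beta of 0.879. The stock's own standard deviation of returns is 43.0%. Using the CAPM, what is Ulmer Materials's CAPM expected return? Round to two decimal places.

7.85%

Market risk premium = E(R_m) − R_f = 8.58% − 2.54% = 6.04%
E(R) = R_f + β × MRP = 2.54% + 0.879 × 6.04% = 7.85%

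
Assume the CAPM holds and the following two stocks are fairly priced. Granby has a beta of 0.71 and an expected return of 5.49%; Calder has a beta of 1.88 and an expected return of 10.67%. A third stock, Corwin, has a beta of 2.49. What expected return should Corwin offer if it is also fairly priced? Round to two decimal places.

MRP (SML slope) = (10.67% − 5.49%) / (1.88 − 0.71) = 5.18% / 1.17 = 4.4274%
R_f (intercept) = 5.49% − 0.71 × 4.4274% = 2.3465%
E(R_Corwin) = R_f + β × MRP = 2.3465% + 2.49 × 4.4274% = 13.37%

13.37%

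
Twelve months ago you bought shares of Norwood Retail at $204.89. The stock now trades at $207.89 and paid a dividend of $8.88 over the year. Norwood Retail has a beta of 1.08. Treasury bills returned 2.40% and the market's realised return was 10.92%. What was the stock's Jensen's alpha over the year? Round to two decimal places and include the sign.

Realised HPR = (P1 + D1 − P0) / P0 = (207.89 + 8.88 − 204.89) / 204.89 = 11.88 / 204.89 = 5.7982%
MRP = 10.92% − 2.40% = 8.52%
CAPM required = R_f + β·MRP = 2.40% + 1.08 × 8.52% = 11.6016%
α = realised − required = 5.7982% − 11.6016% = -5.80%

-5.80%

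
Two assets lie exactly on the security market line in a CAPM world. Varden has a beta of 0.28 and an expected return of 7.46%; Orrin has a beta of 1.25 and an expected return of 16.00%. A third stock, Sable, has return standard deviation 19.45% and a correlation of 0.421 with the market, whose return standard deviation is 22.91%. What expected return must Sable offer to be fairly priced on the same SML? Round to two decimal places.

MRP = (16.00% − 7.46%) / (1.25 − 0.28) = 8.8041%
R_f = 7.46% − 0.28 × 8.8041% = 4.9949%
β_Sable = ρ·σ_i/σ_m = 0.421 × 19.45 / 22.91 = 0.3574
E(R_Sable) = R_f + β × MRP = 4.9949% + 0.3574 × 8.8041% = 8.14%

8.14%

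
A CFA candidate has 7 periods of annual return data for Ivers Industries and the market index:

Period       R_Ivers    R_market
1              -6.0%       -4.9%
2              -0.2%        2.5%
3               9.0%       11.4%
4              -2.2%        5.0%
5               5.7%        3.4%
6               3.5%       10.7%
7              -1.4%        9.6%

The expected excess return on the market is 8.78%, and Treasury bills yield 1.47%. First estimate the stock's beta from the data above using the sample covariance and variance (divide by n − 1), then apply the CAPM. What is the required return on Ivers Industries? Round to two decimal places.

6.67%

Mean R_i = (-6.0 − 0.2 + 9.0 − 2.2 + 5.7 + 3.5 − 1.4) / 7 = 1.2000%
Mean R_m = (-4.9 + 2.5 + 11.4 + 5.0 + 3.4 + 10.7 + 9.6) / 7 = 5.3857%
Σ(R_i − R̄_i)(R_m − R̄_m) = 118.6500  ⇒  Cov = 118.6500 / 6 = 19.7750
Σ(R_m − R̄_m)² = 200.3886  ⇒  Var(R_m) = 200.3886 / 6 = 33.3981
β = Cov / Var(R_m) = 19.7750 / 33.3981 = 0.5921
E(R) = R_f + β × MRP = 1.47% + 0.5921 × 8.78% = 6.67%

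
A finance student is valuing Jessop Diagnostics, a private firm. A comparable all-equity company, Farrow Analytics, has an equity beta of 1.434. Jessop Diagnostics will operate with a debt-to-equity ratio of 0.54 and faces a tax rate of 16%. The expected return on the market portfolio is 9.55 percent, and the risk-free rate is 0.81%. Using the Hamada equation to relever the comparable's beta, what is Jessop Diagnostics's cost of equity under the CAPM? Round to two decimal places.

β_L = β_U × [1 + (1 − t)(D/E)] = 1.434 × [1 + (1 − 0.16) × 0.54]
    = 1.434 × [1 + 0.84 × 0.54] = 1.434 × 1.4536 = 2.0845
MRP = 9.55% − 0.81% = 8.74%
E(R) = R_f + β_L × MRP = 0.81% + 2.0845 × 8.74% = 19.03%

19.03%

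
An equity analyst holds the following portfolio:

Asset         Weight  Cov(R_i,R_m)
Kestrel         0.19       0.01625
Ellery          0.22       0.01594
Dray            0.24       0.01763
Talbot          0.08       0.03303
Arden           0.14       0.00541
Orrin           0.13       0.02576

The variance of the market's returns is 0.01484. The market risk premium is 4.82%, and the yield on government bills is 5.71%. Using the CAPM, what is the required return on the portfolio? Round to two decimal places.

β_Kestrel = 0.01625 / 0.01484 = 1.0950
β_Ellery = 0.01594 / 0.01484 = 1.0741
β_Dray = 0.01763 / 0.01484 = 1.1880
β_Talbot = 0.03303 / 0.01484 = 2.2257
β_Arden = 0.00541 / 0.01484 = 0.3646
β_Orrin = 0.02576 / 0.01484 = 1.7358
β_P = Σ w_i β_i = 0.19×1.0950 + 0.22×1.0741 + 0.24×1.1880 + 0.08×2.2257 + 0.14×0.3646 + 0.13×1.7358 = 1.1842
E(R_P) = R_f + β_P × MRP = 5.71% + 1.1842 × 4.82% = 11.42%

11.42%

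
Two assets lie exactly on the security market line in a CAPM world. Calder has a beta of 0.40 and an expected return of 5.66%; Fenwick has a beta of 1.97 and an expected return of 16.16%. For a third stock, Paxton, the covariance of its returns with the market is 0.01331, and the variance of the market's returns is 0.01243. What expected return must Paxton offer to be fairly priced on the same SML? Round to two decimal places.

10.15%

MRP = (16.16% − 5.66%) / (1.97 − 0.40) = 6.6879%
R_f = 5.66% − 0.40 × 6.6879% = 2.9848%
β_Paxton = Cov / Var(R_m) = 0.01331 / 0.01243 = 1.0708
E(R_Paxton) = R_f + β × MRP = 2.9848% + 1.0708 × 6.6879% = 10.15%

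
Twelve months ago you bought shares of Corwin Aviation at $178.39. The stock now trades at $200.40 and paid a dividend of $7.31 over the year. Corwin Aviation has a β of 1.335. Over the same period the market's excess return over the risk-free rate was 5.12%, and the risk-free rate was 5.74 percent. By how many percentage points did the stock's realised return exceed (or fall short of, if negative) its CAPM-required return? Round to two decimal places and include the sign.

Realised HPR = (P1 + D1 − P0) / P0 = (200.40 + 7.31 − 178.39) / 178.39 = 29.32 / 178.39 = 16.4359%
CAPM required = R_f + β·MRP = 5.74% + 1.335 × 5.12% = 12.57520%
α = realised − required = 16.4359% − 12.57520% = +3.86%

+3.86%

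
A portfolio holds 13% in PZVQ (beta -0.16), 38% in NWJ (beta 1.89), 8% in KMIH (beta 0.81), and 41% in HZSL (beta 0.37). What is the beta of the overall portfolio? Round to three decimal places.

0.914

β_P = Σ w_i β_i = 0.13×-0.16 + 0.38×1.89 + 0.08×0.81 + 0.41×0.37 = 0.9139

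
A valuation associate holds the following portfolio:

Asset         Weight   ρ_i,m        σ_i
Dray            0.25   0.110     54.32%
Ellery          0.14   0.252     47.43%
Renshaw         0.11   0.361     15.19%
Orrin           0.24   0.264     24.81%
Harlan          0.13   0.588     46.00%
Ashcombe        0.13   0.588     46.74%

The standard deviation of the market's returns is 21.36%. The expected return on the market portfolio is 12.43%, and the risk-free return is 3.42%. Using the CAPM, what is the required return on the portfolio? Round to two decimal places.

8.66%

β_Dray = 0.110 × 54.32% / 21.36% = 0.2797
β_Ellery = 0.252 × 47.43% / 21.36% = 0.5596
β_Renshaw = 0.361 × 15.19% / 21.36% = 0.2567
β_Orrin = 0.264 × 24.81% / 21.36% = 0.3066
β_Harlan = 0.588 × 46.00% / 21.36% = 1.2663
β_Ashcombe = 0.588 × 46.74% / 21.36% = 1.2867
β_P = Σ w_i β_i = 0.25×0.2797 + 0.14×0.5596 + 0.11×0.2567 + 0.24×0.3066 + 0.13×1.2663 + 0.13×1.2867 = 0.5820
MRP = 12.43% − 3.42% = 9.01%
E(R_P) = R_f + β_P × MRP = 3.42% + 0.5820 × 9.01% = 8.66%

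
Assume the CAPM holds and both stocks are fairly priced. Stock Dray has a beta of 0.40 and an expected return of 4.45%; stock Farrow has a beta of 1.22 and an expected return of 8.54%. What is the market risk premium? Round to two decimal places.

4.99%

Both satisfy E(R) = R_f + β·MRP, so the slope of the SML is
MRP = (8.54% − 4.45%) / (1.22 − 0.40) = 4.09% / 0.82 = 4.9878%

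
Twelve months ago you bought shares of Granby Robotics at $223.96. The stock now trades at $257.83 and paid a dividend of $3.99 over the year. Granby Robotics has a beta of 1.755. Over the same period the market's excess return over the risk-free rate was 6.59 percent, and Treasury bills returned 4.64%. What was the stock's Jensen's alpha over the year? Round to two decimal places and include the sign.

+0.70%

Realised HPR = (P1 + D1 − P0) / P0 = (257.83 + 3.99 − 223.96) / 223.96 = 37.86 / 223.96 = 16.9048%
CAPM required = R_f + β·MRP = 4.64% + 1.755 × 6.59% = 16.20545%
α = realised − required = 16.9048% − 16.20545% = +0.70%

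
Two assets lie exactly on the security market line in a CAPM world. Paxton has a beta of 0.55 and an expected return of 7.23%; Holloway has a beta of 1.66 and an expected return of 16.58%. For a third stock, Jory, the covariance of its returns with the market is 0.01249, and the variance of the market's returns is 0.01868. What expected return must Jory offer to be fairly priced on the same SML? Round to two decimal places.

MRP = (16.58% − 7.23%) / (1.66 − 0.55) = 8.4234%
R_f = 7.23% − 0.55 × 8.4234% = 2.5971%
β_Jory = Cov / Var(R_m) = 0.01249 / 0.01868 = 0.6686
E(R_Jory) = R_f + β × MRP = 2.5971% + 0.6686 × 8.4234% = 8.23%

8.23%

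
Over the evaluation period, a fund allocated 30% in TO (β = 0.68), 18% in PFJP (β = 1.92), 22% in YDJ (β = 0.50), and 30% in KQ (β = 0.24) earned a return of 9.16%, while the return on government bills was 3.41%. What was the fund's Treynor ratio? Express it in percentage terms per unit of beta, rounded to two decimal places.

β_P = 0.30×0.68 + 0.18×1.92 + 0.22×0.50 + 0.30×0.24 = 0.7316
Treynor = (R_P − R_f) / β_P = (9.16% − 3.41%) / 0.7316 = 5.75% / 0.7316 = 7.86%

7.86%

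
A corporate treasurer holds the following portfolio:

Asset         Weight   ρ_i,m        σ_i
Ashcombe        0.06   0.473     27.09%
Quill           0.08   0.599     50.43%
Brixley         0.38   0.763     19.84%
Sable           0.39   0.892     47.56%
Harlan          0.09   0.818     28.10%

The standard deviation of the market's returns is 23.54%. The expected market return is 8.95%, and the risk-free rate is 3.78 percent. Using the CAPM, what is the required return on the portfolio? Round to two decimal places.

9.83%

β_Ashcombe = 0.473 × 27.09% / 23.54% = 0.5443
β_Quill = 0.599 × 50.43% / 23.54% = 1.2832
β_Brixley = 0.763 × 19.84% / 23.54% = 0.6431
β_Sable = 0.892 × 47.56% / 23.54% = 1.8022
β_Harlan = 0.818 × 28.10% / 23.54% = 0.9765
β_P = Σ w_i β_i = 0.06×0.5443 + 0.08×1.2832 + 0.38×0.6431 + 0.39×1.8022 + 0.09×0.9765 = 1.1704
MRP = 8.95% − 3.78% = 5.17%
E(R_P) = R_f + β_P × MRP = 3.78% + 1.1704 × 5.17% = 9.83%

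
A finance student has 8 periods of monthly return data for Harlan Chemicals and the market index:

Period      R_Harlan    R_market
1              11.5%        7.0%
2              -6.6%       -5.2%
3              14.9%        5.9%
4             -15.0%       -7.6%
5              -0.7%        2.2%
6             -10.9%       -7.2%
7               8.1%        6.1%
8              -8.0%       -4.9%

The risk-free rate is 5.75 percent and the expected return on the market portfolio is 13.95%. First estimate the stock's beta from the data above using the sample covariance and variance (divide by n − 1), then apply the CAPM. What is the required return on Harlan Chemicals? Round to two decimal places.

Mean R_i = (11.5 − 6.6 + 14.9 − 15.0 − 0.7 − 10.9 + 8.1 − 8.0) / 8 = -0.8375%
Mean R_m = (7.0 − 5.2 + 5.9 − 7.6 + 2.2 − 7.2 + 6.1 − 4.9) / 8 = -0.4625%
Σ(R_i − R̄_i)(R_m − R̄_m) = 479.1813  ⇒  Cov = 479.1813 / 7 = 68.4545
Σ(R_m − R̄_m)² = 284.7988  ⇒  Var(R_m) = 284.7988 / 7 = 40.6855
β = Cov / Var(R_m) = 68.4545 / 40.6855 = 1.6825
MRP = 13.95% − 5.75% = 8.20%
E(R) = R_f + β × MRP = 5.75% + 1.6825 × 8.20% = 19.55%

19.55%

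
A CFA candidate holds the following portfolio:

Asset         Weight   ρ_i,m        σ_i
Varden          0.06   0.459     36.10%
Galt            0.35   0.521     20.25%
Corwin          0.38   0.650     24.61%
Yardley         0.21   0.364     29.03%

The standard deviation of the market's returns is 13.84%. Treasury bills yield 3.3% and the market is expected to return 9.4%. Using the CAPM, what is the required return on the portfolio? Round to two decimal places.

9.02%

β_Varden = 0.459 × 36.10% / 13.84% = 1.1972
β_Galt = 0.521 × 20.25% / 13.84% = 0.7623
β_Corwin = 0.650 × 24.61% / 13.84% = 1.1558
β_Yardley = 0.364 × 29.03% / 13.84% = 0.7635
β_P = Σ w_i β_i = 0.06×1.1972 + 0.35×0.7623 + 0.38×1.1558 + 0.21×0.7635 = 0.9382
MRP = 9.4% − 3.3% = 6.10%
E(R_P) = R_f + β_P × MRP = 3.3% + 0.9382 × 6.1% = 9.02%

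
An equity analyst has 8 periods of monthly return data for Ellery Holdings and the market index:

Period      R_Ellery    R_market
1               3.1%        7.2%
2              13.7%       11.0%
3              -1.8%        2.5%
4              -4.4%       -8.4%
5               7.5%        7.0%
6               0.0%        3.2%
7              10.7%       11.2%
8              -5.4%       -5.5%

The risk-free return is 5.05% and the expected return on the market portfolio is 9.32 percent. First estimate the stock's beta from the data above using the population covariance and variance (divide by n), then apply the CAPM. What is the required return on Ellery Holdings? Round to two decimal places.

8.85%

Mean R_i = (3.1 + 13.7 − 1.8 − 4.4 + 7.5 + 0.0 + 10.7 − 5.4) / 8 = 2.9250%
Mean R_m = (7.2 + 11.0 + 2.5 − 8.4 + 7.0 + 3.2 + 11.2 − 5.5) / 8 = 3.5250%
Σ(R_i − R̄_i)(R_m − R̄_m) = 325.0350  ⇒  Cov = 325.0350 / 8 = 40.6294
Σ(R_m − R̄_m)² = 365.1750  ⇒  Var(R_m) = 365.1750 / 8 = 45.6469
β = Cov / Var(R_m) = 40.6294 / 45.6469 = 0.8901
MRP = 9.32% − 5.05% = 4.27%
E(R) = R_f + β × MRP = 5.05% + 0.8901 × 4.27% = 8.85%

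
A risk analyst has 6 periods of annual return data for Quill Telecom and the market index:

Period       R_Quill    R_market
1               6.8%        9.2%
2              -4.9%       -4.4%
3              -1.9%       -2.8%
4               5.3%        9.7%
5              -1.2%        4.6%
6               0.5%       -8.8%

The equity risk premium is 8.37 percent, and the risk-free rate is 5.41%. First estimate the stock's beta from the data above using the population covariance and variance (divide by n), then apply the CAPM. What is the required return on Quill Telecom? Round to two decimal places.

Mean R_i = (6.8 − 4.9 − 1.9 + 5.3 − 1.2 + 0.5) / 6 = 0.7667%
Mean R_m = (9.2 − 4.4 − 2.8 + 9.7 + 4.6 − 8.8) / 6 = 1.2500%
Σ(R_i − R̄_i)(R_m − R̄_m) = 125.1800  ⇒  Cov = 125.1800 / 6 = 20.8633
Σ(R_m − R̄_m)² = 295.1550  ⇒  Var(R_m) = 295.1550 / 6 = 49.1925
β = Cov / Var(R_m) = 20.8633 / 49.1925 = 0.4241
E(R) = R_f + β × MRP = 5.41% + 0.4241 × 8.37% = 8.96%

8.96%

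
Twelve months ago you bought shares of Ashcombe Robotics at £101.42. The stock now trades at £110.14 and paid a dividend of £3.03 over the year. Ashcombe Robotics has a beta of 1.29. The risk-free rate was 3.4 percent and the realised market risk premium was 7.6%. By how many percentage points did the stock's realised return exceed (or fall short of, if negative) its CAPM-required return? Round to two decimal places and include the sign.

-1.62%

Realised HPR = (P1 + D1 − P0) / P0 = (110.14 + 3.03 − 101.42) / 101.42 = 11.75 / 101.42 = 11.5855%
CAPM required = R_f + β·MRP = 3.4% + 1.29 × 7.6% = 13.2040%
α = realised − required = 11.5855% − 13.2040% = -1.62%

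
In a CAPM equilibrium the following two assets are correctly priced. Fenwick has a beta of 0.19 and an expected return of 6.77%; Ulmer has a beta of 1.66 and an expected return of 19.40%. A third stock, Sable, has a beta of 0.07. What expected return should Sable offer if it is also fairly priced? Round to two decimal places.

5.74%

MRP (SML slope) = (19.40% − 6.77%) / (1.66 − 0.19) = 12.63% / 1.47 = 8.5918%
R_f (intercept) = 6.77% − 0.19 × 8.5918% = 5.1376%
E(R_Sable) = R_f + β × MRP = 5.1376% + 0.07 × 8.5918% = 5.74%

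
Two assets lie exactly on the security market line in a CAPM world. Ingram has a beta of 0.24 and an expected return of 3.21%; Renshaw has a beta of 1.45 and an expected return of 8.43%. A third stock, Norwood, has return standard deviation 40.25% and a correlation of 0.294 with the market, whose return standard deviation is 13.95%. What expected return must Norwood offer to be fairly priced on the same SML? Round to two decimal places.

5.83%

MRP = (8.43% − 3.21%) / (1.45 − 0.24) = 4.3140%
R_f = 3.21% − 0.24 × 4.3140% = 2.1746%
β_Norwood = ρ·σ_i/σ_m = 0.294 × 40.25 / 13.95 = 0.8483
E(R_Norwood) = R_f + β × MRP = 2.1746% + 0.8483 × 4.3140% = 5.83%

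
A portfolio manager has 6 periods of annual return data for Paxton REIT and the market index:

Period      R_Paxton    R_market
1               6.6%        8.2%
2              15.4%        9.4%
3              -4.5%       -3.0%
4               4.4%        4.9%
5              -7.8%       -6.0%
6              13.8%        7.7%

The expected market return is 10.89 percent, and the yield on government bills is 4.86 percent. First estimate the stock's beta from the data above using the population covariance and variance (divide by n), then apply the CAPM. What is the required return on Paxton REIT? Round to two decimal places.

Mean R_i = (6.6 + 15.4 − 4.5 + 4.4 − 7.8 + 13.8) / 6 = 4.6500%
Mean R_m = (8.2 + 9.4 − 3.0 + 4.9 − 6.0 + 7.7) / 6 = 3.5333%
Σ(R_i − R̄_i)(R_m − R̄_m) = 288.4200  ⇒  Cov = 288.4200 / 6 = 48.0700
Σ(R_m − R̄_m)² = 208.9933  ⇒  Var(R_m) = 208.9933 / 6 = 34.8322
β = Cov / Var(R_m) = 48.0700 / 34.8322 = 1.3800
MRP = 10.89% − 4.86% = 6.03%
E(R) = R_f + β × MRP = 4.86% + 1.3800 × 6.03% = 13.18%

13.18%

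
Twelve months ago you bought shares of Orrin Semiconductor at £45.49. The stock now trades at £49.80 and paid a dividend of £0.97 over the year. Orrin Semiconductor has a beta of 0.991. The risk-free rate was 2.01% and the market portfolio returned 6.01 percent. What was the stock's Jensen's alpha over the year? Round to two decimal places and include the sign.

Realised HPR = (P1 + D1 − P0) / P0 = (49.80 + 0.97 − 45.49) / 45.49 = 5.28 / 45.49 = 11.6069%
MRP = 6.01% − 2.01% = 4.00%
CAPM required = R_f + β·MRP = 2.01% + 0.991 × 4.00% = 5.97400%
α = realised − required = 11.6069% − 5.97400% = +5.63%

+5.63%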